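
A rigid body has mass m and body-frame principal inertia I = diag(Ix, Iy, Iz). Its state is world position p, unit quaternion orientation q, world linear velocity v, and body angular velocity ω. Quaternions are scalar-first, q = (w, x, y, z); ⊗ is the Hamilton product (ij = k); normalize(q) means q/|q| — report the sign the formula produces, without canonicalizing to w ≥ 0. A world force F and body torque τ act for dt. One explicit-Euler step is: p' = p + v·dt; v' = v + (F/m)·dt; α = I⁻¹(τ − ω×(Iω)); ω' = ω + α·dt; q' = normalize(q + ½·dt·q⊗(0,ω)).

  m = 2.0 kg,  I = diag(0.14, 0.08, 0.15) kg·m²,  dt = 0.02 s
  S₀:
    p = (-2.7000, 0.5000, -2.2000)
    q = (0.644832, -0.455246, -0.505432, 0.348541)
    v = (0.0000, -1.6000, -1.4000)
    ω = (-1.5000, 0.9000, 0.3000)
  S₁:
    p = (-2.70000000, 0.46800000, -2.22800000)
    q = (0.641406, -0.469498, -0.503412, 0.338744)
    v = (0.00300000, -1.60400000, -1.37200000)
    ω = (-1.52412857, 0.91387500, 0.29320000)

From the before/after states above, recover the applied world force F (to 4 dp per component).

F = (0.3000, -0.4000, 2.8000)

Δv = v₁−v₀ = (0.00300000, -0.00400000, 0.02800000)
F = m·Δv/dt = (0.3000, -0.4000, 2.8000)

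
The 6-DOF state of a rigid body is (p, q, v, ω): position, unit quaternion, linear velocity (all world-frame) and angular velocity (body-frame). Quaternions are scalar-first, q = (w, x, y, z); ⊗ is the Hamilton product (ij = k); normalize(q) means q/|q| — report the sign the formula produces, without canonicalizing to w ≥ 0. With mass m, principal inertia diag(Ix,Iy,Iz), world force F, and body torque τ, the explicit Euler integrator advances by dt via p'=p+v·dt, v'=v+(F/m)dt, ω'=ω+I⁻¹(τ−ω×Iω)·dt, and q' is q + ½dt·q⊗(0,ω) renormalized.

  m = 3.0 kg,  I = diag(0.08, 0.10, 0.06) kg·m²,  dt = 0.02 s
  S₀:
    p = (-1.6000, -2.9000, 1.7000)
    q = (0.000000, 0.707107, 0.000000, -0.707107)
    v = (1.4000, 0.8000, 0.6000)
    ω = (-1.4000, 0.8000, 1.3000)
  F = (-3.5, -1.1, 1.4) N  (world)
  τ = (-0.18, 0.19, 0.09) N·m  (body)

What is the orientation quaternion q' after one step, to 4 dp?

q' = (0.0191, 0.7126, 0.0007, -0.7013)

Hamilton product q⊗(0,ω) = (1.9091889, 0.5656856, 0.0707107, 0.5656856)
q + ½dt·q⊗(0,ω), renormalized = (0.0191, 0.7126, 0.0007, -0.7013)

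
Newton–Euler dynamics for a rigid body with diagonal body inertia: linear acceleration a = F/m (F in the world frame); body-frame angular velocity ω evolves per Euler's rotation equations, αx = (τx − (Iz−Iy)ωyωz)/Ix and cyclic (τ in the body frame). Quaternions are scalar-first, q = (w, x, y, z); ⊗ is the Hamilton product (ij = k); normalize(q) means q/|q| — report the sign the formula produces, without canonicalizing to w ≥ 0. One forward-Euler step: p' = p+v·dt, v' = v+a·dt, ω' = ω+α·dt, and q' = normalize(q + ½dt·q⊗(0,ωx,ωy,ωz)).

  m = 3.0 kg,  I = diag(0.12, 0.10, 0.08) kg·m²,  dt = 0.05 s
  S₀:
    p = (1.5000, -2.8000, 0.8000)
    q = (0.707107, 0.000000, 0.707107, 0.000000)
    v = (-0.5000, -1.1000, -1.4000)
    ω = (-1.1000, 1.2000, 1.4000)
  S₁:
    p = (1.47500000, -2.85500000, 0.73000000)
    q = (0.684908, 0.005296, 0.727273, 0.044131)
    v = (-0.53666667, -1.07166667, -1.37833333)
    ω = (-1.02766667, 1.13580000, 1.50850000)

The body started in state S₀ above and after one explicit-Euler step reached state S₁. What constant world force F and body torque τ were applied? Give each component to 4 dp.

F = (-2.2000, 1.7000, 1.3000)
τ = (0.1400, -0.1900, 0.2000)

Δω = ω₁−ω₀ = (0.07233333, -0.06420000, 0.10850000)
ω₀×(Iω₀) = (-0.0336, -0.0616, 0.0264)
applied torque τ = (0.1400, -0.1900, 0.2000)
Δv = v₁−v₀ = (-0.03666667, 0.02833333, 0.02166667)
applied force F = (-2.2000, 1.7000, 1.3000)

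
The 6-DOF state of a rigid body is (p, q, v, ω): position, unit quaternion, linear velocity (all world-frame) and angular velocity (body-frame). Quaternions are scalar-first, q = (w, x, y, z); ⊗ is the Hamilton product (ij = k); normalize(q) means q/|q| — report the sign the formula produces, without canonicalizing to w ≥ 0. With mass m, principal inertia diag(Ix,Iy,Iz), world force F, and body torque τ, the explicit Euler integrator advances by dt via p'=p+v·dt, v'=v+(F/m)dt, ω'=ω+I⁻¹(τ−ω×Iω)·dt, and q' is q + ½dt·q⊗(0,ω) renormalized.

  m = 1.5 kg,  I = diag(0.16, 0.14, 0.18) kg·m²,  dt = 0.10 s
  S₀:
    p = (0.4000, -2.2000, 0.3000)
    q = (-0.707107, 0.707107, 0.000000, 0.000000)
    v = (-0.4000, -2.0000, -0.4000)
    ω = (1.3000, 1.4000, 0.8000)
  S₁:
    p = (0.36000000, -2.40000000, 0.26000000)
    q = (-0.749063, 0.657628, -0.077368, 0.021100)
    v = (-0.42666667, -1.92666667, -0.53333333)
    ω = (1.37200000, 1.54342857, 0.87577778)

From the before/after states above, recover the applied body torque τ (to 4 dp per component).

τ = (0.1600, 0.1800, 0.1000)

ω₁ − ω₀ = (0.07200000, 0.14342857, 0.07577778)
applied torque τ = (0.1600, 0.1800, 0.1000)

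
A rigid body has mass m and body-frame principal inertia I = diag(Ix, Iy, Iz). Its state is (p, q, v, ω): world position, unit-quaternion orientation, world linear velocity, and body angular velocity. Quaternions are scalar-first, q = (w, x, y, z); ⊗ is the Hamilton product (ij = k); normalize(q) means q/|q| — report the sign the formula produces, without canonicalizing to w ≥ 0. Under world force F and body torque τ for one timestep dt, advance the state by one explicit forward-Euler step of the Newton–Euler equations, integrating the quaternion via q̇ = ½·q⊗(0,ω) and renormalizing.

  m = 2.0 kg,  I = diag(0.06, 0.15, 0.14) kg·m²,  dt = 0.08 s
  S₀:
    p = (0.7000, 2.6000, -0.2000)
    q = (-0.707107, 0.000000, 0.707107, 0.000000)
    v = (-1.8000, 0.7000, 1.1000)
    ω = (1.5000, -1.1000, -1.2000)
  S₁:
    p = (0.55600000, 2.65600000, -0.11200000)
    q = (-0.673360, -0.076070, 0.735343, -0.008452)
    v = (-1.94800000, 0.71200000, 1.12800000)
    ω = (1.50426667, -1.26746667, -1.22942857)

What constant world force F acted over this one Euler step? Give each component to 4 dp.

Δv = v₁−v₀ = (-0.14800000, 0.01200000, 0.02800000)
m·(v₁−v₀)/dt = (-3.7000, 0.3000, 0.7000)

F = (-3.7000, 0.3000, 0.7000)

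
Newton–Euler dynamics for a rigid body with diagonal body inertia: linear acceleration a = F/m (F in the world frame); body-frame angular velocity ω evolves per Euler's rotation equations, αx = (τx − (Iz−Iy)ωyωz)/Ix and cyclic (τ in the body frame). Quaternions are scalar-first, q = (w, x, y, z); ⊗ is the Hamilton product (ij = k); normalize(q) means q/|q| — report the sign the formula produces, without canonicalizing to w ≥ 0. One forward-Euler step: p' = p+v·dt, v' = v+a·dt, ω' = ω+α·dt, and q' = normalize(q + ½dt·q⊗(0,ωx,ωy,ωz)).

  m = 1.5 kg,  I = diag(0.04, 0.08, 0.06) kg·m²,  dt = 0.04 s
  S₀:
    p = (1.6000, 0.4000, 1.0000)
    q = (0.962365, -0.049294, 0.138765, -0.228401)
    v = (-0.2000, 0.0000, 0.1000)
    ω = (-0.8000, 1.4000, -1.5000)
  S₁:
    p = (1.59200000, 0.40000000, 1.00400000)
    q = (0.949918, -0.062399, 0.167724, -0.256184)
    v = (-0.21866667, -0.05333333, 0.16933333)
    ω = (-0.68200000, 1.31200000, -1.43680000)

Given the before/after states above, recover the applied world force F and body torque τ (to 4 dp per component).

rate change Δω = (0.11800000, -0.08800000, 0.06320000)
ω₀×(Iω₀) = (0.0420, -0.0240, -0.0448)
I·α + gyro = (0.1600, -0.2000, 0.0500)
Δv = v₁−v₀ = (-0.01866667, -0.05333333, 0.06933333)
applied force F = (-0.7000, -2.0000, 2.6000)

F = (-0.7000, -2.0000, 2.6000)
τ = (0.1600, -0.2000, 0.0500)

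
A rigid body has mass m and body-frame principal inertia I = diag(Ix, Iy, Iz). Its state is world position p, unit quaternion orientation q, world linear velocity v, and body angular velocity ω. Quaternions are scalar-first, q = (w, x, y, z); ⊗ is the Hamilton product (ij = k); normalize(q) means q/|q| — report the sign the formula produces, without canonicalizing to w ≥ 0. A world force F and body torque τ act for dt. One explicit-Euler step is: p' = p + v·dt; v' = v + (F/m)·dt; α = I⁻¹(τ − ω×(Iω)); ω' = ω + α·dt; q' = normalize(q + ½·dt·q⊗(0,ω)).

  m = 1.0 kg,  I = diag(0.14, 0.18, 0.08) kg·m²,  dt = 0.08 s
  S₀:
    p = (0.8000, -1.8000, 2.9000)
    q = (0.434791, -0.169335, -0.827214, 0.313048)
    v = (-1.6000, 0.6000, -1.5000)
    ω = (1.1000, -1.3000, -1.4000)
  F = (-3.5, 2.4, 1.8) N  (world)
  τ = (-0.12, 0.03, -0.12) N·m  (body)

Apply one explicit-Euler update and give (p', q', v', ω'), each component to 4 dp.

p' = (0.6720, -1.7520, 2.7800)
q' = (0.4151, -0.0873, -0.8423, 0.3326)
v' = (-1.8800, 0.7920, -1.3560)
ω' = (1.1354, -1.2456, -1.4628)

α = I⁻¹(τ − ω×Iω) = (0.4429, 0.6800, -0.7850)
new body rate ω' = (1.1354, -1.2456, -1.4628)
Hamilton product q⊗(0,ω) = (-0.4508425, 2.0433321, -0.4579445, 0.5213635)
q' = normalize(q + ½dt·q⊗(0,ω)) = (0.4151, -0.0873, -0.8423, 0.3326)
a = F/m = (-3.5000, 2.4000, 1.8000)
new position p' = (0.6720, -1.7520, 2.7800)
v' = v + a·dt = (-1.8800, 0.7920, -1.3560)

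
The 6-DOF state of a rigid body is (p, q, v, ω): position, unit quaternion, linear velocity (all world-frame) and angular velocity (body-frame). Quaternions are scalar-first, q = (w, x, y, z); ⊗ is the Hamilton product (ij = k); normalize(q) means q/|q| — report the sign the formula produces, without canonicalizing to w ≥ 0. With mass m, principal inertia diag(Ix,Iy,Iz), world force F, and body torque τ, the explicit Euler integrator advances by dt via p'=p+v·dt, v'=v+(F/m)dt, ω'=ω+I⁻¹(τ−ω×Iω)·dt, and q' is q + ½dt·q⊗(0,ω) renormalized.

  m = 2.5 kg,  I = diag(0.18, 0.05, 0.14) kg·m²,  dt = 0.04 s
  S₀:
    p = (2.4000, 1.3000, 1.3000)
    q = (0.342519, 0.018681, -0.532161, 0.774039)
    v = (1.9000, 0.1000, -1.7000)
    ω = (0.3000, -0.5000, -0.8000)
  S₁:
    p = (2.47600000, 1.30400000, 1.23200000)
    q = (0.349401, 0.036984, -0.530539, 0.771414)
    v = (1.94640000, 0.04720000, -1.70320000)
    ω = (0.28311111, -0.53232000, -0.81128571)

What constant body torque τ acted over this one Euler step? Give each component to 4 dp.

Δω = ω₁−ω₀ = (-0.01688889, -0.03232000, -0.01128571)
gyro term ω₀×Iω₀ = (0.0360, -0.0096, 0.0195)
applied torque τ = (-0.0400, -0.0500, -0.0200)

τ = (-0.0400, -0.0500, -0.0200)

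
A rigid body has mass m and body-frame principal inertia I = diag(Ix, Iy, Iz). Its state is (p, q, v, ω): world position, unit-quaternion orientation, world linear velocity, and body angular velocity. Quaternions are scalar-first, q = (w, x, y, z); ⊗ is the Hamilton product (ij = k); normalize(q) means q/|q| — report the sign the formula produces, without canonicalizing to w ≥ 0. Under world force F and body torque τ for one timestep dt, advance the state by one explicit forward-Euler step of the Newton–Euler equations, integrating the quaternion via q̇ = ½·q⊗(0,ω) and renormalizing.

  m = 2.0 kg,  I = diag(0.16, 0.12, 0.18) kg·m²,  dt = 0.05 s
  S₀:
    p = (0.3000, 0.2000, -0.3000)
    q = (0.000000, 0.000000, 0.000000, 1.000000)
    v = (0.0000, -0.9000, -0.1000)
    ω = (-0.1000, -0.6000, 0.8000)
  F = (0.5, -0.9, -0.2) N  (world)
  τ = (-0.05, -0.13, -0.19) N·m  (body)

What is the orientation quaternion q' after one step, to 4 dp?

Hamilton product q⊗(0,ω) = (-0.8000000, 0.6000000, -0.1000000, 0.0000000)
q + ½dt·q⊗(0,ω), renormalized = (-0.0200, 0.0150, -0.0025, 0.9997)

q' = (-0.0200, 0.0150, -0.0025, 0.9997)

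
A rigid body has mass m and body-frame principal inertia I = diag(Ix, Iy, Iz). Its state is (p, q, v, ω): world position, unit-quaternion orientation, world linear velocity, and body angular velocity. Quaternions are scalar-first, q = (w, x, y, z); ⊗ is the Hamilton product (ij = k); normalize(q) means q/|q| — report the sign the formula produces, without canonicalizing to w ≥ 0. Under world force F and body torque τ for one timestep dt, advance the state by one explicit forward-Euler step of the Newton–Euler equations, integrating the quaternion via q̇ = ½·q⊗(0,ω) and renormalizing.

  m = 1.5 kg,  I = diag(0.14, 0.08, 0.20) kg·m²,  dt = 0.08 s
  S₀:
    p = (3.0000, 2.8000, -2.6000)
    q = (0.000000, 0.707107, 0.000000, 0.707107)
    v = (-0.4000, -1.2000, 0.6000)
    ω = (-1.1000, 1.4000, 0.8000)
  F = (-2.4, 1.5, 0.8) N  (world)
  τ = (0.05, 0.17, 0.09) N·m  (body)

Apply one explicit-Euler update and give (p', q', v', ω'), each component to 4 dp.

p' = p + v·dt = (2.9680, 2.7040, -2.5520)
v + (F/m)dt = (-0.5280, -1.1200, 0.6427)
(τ − ω×Iω)/I = (-0.6029, 1.4650, -0.0120)
ω + α·dt = (-1.1482, 1.5172, 0.7990)
Hamilton product q⊗(0,ω) = (0.2121321, -0.9899498, -1.3435033, 0.9899498)
updated quaternion q' = (0.0085, 0.6655, -0.0536, 0.7444)

p' = (2.9680, 2.7040, -2.5520)
q' = (0.0085, 0.6655, -0.0536, 0.7444)
v' = (-0.5280, -1.1200, 0.6427)
ω' = (-1.1482, 1.5172, 0.7990)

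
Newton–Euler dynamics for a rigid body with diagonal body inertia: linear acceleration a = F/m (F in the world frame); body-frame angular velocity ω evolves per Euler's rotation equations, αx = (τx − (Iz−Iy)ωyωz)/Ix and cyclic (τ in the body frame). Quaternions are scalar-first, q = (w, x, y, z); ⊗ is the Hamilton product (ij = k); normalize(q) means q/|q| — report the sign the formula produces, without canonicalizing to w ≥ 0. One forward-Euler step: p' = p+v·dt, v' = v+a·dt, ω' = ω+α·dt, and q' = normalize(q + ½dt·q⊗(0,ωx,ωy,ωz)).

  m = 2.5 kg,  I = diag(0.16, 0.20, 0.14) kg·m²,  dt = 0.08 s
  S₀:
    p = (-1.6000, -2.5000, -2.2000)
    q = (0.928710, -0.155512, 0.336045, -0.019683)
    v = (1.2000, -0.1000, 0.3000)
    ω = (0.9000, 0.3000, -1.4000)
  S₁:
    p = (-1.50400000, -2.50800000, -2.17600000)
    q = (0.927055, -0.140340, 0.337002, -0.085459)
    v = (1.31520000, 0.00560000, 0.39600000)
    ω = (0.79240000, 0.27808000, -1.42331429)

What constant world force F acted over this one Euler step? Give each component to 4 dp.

F = (3.6000, 3.3000, 3.0000)

velocity change Δv = (0.11520000, 0.10560000, 0.09600000)
m·(v₁−v₀)/dt = (3.6000, 3.3000, 3.0000)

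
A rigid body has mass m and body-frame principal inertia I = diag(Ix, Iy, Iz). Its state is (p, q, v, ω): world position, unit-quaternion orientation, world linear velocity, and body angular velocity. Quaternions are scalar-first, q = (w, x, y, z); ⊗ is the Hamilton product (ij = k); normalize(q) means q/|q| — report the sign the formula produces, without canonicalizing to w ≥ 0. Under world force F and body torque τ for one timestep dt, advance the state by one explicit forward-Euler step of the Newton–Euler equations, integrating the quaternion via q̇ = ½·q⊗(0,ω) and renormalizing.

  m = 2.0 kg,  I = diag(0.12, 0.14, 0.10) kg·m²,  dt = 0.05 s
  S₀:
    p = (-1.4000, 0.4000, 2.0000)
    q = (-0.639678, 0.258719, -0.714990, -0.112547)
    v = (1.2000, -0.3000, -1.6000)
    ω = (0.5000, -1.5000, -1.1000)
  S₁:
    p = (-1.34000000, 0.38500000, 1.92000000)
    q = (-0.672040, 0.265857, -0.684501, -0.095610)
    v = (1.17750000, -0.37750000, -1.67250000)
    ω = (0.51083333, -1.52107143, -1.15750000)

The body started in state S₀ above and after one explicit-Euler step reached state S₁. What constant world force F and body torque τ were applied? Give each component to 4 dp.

rate change Δω = (0.01083333, -0.02107143, -0.05750000)
gyro term ω₀×Iω₀ = (-0.0660, -0.0110, -0.0150)
I·α + gyro = (-0.0400, -0.0700, -0.1300)
v₁ − v₀ = (-0.02250000, -0.07750000, -0.07250000)
F = m·Δv/dt = (-0.9000, -3.1000, -2.9000)

F = (-0.9000, -3.1000, -2.9000)
τ = (-0.0400, -0.0700, -0.1300)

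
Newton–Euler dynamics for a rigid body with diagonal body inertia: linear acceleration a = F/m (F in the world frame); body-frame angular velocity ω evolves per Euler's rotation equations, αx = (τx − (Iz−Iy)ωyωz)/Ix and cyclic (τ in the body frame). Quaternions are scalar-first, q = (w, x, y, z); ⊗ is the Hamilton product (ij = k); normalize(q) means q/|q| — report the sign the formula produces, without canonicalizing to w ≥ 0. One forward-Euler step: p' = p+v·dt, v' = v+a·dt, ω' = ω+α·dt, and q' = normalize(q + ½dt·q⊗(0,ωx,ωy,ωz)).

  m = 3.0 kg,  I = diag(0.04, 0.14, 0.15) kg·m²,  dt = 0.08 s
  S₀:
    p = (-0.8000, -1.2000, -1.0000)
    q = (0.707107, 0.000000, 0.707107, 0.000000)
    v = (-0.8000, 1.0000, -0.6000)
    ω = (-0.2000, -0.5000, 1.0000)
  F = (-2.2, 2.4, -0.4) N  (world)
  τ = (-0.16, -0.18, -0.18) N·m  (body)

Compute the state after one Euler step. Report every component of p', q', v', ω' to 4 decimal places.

linear accel F/m = (-0.7333, 0.8000, -0.1333)
new position p' = (-0.8640, -1.1200, -1.0480)
v + (F/m)dt = (-0.8587, 1.0640, -0.6107)
gyro term ω×Iω = (-0.0050, 0.0220, 0.0100)
(τ − ω×Iω)/I = (-3.8750, -1.4429, -1.2667)
ω + α·dt = (-0.5100, -0.6154, 0.8987)
2q̇ = q⊗(0,ω) = (0.3535535, 0.5656856, -0.3535535, 0.8485284)
q + ½dt·q⊗(0,ω), renormalized = (0.7205, 0.0226, 0.6923, 0.0339)

p' = (-0.8640, -1.1200, -1.0480)
q' = (0.7205, 0.0226, 0.6923, 0.0339)
v' = (-0.8587, 1.0640, -0.6107)
ω' = (-0.5100, -0.6154, 0.8987)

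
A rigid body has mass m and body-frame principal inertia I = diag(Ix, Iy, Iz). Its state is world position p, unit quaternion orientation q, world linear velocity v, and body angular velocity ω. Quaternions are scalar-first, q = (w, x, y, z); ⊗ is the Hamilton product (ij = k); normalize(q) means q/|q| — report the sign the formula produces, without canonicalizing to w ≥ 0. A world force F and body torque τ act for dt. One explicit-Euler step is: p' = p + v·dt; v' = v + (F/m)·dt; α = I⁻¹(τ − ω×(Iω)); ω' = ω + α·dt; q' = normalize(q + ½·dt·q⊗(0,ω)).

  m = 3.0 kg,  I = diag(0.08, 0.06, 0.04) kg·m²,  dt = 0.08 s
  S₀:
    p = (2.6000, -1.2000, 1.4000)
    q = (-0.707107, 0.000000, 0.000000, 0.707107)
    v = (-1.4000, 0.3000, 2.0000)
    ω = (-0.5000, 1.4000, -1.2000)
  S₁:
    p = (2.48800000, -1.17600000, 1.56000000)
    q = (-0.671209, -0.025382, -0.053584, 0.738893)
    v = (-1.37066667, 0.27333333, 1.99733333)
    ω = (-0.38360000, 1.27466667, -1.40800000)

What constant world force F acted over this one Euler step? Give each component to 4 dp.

Δv = v₁−v₀ = (0.02933333, -0.02666667, -0.00266667)
applied force F = (1.1000, -1.0000, -0.1000)

F = (1.1000, -1.0000, -0.1000)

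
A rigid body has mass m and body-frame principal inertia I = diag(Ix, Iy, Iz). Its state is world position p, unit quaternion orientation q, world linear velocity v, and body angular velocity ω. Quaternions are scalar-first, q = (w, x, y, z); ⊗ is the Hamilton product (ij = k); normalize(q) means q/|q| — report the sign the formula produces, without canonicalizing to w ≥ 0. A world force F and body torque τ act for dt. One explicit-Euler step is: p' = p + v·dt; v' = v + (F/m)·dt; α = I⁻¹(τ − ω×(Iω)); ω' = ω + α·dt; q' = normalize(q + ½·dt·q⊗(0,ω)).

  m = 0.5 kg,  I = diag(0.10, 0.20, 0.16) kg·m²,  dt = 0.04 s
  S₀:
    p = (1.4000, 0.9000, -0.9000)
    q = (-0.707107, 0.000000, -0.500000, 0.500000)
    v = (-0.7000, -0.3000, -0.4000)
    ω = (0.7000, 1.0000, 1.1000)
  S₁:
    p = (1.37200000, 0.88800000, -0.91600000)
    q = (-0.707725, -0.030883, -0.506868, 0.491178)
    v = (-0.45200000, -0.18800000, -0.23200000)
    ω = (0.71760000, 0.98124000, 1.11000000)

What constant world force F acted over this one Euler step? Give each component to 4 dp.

velocity change Δv = (0.24800000, 0.11200000, 0.16800000)
m·(v₁−v₀)/dt = (3.1000, 1.4000, 2.1000)

F = (3.1000, 1.4000, 2.1000)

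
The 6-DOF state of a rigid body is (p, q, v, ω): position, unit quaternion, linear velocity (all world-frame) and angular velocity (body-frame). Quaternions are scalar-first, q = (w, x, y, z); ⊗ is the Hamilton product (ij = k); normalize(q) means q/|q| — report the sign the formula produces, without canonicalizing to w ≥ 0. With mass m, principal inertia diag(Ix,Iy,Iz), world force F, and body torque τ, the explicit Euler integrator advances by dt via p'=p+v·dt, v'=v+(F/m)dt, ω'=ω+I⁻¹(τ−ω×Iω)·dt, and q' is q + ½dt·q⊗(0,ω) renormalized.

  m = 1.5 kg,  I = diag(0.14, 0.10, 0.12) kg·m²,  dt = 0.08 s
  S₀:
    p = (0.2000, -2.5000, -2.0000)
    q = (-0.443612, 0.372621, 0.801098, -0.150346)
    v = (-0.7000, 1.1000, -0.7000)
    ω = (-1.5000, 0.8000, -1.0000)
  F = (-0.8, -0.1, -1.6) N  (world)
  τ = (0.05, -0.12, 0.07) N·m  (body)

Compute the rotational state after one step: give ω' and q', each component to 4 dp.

ω×(Iω) gyroscopic = (-0.0160, 0.0300, 0.0480)
(τ − ω×Iω)/I = (0.4714, -1.5000, 0.1833)
new body rate ω' = (-1.4623, 0.6800, -0.9853)
Hamilton product q⊗(0,ω) = (-0.2322929, -0.0154032, 0.2432504, 1.9433558)
q' = normalize(q + ½dt·q⊗(0,ω)) = (-0.4515, 0.3709, 0.8083, -0.0724)

ω' = (-1.4623, 0.6800, -0.9853)
q' = (-0.4515, 0.3709, 0.8083, -0.0724)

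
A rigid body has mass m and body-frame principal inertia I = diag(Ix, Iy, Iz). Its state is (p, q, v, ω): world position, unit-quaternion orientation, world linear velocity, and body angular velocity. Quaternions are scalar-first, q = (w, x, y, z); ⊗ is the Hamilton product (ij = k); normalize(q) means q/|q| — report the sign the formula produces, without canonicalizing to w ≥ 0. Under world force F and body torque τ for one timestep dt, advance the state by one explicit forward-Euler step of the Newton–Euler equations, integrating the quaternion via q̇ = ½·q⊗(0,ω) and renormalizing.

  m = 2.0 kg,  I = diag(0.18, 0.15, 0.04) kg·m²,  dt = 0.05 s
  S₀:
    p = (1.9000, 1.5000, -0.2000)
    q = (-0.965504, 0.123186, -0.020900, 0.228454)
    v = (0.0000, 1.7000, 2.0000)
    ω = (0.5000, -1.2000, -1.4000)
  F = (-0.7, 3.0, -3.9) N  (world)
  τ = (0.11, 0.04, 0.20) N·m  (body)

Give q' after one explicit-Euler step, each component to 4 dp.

Hamilton product q⊗(0,ω) = (0.2331626, -0.1793472, 1.4452922, 1.2143324)
updated quaternion q' = (-0.9586, 0.1186, 0.0152, 0.2585)

q' = (-0.9586, 0.1186, 0.0152, 0.2585)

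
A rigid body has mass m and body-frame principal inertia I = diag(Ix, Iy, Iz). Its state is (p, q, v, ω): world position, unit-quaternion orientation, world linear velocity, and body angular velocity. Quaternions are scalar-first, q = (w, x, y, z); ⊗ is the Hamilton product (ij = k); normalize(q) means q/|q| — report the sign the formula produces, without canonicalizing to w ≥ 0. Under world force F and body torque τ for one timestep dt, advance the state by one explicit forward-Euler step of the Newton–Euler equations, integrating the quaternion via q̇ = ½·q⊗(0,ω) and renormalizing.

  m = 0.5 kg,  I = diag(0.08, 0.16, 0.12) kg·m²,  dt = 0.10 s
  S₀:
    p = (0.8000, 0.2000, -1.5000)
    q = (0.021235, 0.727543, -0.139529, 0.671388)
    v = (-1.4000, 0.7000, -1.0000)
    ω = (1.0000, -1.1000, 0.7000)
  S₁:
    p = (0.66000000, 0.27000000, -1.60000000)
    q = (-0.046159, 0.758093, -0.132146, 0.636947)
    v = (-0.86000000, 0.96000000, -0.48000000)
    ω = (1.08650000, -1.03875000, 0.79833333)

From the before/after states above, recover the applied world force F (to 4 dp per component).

velocity change Δv = (0.54000000, 0.26000000, 0.52000000)
F = m·Δv/dt = (2.7000, 1.3000, 2.6000)

F = (2.7000, 1.3000, 2.6000)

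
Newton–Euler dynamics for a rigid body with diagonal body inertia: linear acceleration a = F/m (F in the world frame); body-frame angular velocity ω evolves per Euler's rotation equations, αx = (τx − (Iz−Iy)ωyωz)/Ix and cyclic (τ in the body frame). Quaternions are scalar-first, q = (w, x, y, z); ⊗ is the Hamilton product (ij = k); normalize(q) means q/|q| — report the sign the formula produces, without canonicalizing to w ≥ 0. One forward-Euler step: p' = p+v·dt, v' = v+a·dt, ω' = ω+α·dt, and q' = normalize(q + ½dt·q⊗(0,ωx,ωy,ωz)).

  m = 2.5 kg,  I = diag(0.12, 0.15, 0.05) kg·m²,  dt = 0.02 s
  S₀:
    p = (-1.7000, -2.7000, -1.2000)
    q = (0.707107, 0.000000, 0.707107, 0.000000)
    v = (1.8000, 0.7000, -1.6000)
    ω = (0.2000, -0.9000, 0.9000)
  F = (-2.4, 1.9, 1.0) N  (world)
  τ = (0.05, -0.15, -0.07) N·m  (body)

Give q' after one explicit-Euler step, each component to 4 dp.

2q̇ = q⊗(0,ω) = (0.6363963, 0.7778177, -0.6363963, 0.4949749)
updated quaternion q' = (0.7134, 0.0078, 0.7007, 0.0049)

q' = (0.7134, 0.0078, 0.7007, 0.0049)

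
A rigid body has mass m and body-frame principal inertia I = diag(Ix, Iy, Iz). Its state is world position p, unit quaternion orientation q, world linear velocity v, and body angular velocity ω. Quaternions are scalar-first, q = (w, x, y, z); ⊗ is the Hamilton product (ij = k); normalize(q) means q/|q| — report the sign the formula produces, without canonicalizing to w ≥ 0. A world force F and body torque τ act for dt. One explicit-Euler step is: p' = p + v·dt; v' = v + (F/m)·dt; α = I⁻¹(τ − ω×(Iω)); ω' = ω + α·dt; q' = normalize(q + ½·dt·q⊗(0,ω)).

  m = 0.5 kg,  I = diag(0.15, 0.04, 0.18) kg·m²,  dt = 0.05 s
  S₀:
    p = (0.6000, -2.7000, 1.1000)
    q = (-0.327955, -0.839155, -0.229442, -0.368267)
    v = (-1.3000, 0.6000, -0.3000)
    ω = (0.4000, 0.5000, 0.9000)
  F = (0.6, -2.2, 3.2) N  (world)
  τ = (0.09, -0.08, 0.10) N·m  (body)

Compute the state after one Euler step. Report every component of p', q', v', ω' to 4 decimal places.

p' = p + v·dt = (0.5350, -2.6700, 1.0850)
v' = v + a·dt = (-1.2400, 0.3800, 0.0200)
ω×(Iω) gyroscopic = (0.0630, -0.0108, -0.0220)
(τ − ω×Iω)/I = (0.1800, -1.7300, 0.6778)
ω' = ω + α·dt = (0.4090, 0.4135, 0.9339)
2q̇ = q⊗(0,ω) = (0.7818233, -0.1535463, 0.4439552, -0.6229602)
updated quaternion q' = (-0.3083, -0.8427, -0.2183, -0.3837)

p' = (0.5350, -2.6700, 1.0850)
q' = (-0.3083, -0.8427, -0.2183, -0.3837)
v' = (-1.2400, 0.3800, 0.0200)
ω' = (0.4090, 0.4135, 0.9339)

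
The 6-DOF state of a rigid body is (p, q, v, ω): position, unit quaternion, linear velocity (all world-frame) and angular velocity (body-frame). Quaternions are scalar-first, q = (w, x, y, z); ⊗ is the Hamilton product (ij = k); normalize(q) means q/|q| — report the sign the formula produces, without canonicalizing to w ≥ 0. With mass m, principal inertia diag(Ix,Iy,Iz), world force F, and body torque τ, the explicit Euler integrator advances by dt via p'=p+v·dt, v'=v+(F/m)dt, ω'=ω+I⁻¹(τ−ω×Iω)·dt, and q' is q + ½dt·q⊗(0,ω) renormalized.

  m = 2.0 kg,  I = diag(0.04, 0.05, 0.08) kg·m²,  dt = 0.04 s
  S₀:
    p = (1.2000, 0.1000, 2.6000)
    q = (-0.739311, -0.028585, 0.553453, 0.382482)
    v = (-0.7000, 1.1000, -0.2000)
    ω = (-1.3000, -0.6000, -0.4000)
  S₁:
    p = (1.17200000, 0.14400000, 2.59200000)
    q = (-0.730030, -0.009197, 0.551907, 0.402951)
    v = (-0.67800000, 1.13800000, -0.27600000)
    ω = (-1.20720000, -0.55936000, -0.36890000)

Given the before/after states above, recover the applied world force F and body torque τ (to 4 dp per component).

Δv = v₁−v₀ = (0.02200000, 0.03800000, -0.07600000)
m·(v₁−v₀)/dt = (1.1000, 1.9000, -3.8000)
Δω = ω₁−ω₀ = (0.09280000, 0.04064000, 0.03110000)
gyro term ω₀×Iω₀ = (0.0072, -0.0208, 0.0078)
applied torque τ = (0.1000, 0.0300, 0.0700)

F = (1.1000, 1.9000, -3.8000)
τ = (0.1000, 0.0300, 0.0700)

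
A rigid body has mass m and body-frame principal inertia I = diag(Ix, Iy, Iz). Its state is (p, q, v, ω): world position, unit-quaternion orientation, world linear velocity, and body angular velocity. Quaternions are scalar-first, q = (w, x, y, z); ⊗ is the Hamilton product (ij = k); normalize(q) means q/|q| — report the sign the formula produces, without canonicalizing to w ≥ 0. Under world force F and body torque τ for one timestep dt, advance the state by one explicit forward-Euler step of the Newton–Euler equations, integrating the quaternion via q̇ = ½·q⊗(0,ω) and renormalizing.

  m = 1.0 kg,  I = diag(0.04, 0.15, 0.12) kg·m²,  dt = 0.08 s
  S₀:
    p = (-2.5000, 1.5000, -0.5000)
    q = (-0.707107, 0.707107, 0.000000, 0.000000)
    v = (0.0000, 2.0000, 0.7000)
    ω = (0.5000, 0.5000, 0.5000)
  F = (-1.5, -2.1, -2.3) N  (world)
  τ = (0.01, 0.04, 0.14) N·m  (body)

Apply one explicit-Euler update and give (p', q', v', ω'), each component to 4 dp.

p' = (-2.5000, 1.6600, -0.4440)
q' = (-0.7208, 0.6925, -0.0283, 0.0000)
v' = (-0.1200, 1.8320, 0.5160)
ω' = (0.5350, 0.5320, 0.5750)

new position p' = (-2.5000, 1.6600, -0.4440)
v + (F/m)dt = (-0.1200, 1.8320, 0.5160)
gyro term ω×Iω = (-0.0075, -0.0200, 0.0275)
angular accel α = (0.4375, 0.4000, 0.9375)
new body rate ω' = (0.5350, 0.5320, 0.5750)
Hamilton product q⊗(0,ω) = (-0.3535535, -0.3535535, -0.7071070, 0.0000000)
updated quaternion q' = (-0.7208, 0.6925, -0.0283, 0.0000)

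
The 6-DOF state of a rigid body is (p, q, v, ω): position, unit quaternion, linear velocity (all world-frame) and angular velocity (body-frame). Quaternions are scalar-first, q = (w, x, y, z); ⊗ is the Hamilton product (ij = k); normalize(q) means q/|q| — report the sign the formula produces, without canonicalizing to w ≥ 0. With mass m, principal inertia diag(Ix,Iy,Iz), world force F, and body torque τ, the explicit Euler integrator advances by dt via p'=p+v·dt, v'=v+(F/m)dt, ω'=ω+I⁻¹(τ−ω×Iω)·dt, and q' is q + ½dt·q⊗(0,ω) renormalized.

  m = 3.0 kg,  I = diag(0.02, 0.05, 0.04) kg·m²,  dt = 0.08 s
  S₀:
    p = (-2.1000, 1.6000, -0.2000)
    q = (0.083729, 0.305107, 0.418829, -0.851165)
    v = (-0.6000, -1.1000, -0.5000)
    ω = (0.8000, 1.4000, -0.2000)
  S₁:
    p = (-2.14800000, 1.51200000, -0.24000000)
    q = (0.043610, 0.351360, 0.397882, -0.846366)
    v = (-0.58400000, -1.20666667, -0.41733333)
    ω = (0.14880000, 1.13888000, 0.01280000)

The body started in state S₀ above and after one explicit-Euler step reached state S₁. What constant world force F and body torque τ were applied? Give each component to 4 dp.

Δω = ω₁−ω₀ = (-0.65120000, -0.26112000, 0.21280000)
τ = I·(Δω/dt) + ω₀×(Iω₀) = (-0.1600, -0.1600, 0.1400)
v₁ − v₀ = (0.01600000, -0.10666667, 0.08266667)
F = m·Δv/dt = (0.6000, -4.0000, 3.1000)

F = (0.6000, -4.0000, 3.1000)
τ = (-0.1600, -0.1600, 0.1400)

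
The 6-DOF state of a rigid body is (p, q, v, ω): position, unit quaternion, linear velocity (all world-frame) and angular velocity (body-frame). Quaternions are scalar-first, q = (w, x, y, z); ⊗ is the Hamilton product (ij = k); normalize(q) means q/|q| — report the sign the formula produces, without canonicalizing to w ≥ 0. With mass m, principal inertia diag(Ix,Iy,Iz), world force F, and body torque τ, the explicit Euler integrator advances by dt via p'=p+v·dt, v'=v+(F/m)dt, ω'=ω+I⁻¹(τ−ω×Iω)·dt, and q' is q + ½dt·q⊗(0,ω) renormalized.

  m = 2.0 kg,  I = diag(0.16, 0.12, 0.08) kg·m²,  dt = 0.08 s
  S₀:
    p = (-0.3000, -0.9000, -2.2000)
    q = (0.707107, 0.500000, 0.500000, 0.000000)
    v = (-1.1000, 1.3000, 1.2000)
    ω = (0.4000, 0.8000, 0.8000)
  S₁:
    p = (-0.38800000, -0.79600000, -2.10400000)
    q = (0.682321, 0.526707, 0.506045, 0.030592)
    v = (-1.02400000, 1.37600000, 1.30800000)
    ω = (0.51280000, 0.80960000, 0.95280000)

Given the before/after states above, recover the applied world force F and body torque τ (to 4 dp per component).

F = (1.9000, 1.9000, 2.7000)
τ = (0.2000, 0.0400, 0.1400)

rate change Δω = (0.11280000, 0.00960000, 0.15280000)
ω₀×(Iω₀) = (-0.0256, 0.0256, -0.0128)
applied torque τ = (0.2000, 0.0400, 0.1400)
v₁ − v₀ = (0.07600000, 0.07600000, 0.10800000)
applied force F = (1.9000, 1.9000, 2.7000)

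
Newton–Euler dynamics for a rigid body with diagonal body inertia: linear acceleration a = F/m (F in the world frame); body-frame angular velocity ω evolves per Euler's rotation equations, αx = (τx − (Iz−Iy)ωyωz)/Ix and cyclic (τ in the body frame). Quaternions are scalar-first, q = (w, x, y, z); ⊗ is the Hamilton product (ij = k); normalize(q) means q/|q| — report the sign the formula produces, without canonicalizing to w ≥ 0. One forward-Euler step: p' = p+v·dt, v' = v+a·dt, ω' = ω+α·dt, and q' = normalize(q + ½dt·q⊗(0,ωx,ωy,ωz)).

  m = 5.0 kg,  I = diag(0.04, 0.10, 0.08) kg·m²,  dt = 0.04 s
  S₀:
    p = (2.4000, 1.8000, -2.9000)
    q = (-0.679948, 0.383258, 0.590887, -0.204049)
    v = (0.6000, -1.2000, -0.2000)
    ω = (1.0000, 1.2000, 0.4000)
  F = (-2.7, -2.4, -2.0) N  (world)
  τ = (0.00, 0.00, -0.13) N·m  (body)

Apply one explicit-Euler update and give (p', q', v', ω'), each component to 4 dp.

p' = (2.4240, 1.7520, -2.9080)
q' = (-0.6998, 0.3791, 0.5671, -0.2120)
v' = (0.5784, -1.2192, -0.2160)
ω' = (1.0096, 1.2064, 0.2990)

linear accel F/m = (-0.5400, -0.4800, -0.4000)
new position p' = (2.4240, 1.7520, -2.9080)
v + (F/m)dt = (0.5784, -1.2192, -0.2160)
α = I⁻¹(τ − ω×Iω) = (0.2400, 0.1600, -2.5250)
ω + α·dt = (1.0096, 1.2064, 0.2990)
q⊗(0,ω) = (-1.0107028, -0.1987344, -1.1732898, -0.4029566)
q + ½dt·q⊗(0,ω), renormalized = (-0.6998, 0.3791, 0.5671, -0.2120)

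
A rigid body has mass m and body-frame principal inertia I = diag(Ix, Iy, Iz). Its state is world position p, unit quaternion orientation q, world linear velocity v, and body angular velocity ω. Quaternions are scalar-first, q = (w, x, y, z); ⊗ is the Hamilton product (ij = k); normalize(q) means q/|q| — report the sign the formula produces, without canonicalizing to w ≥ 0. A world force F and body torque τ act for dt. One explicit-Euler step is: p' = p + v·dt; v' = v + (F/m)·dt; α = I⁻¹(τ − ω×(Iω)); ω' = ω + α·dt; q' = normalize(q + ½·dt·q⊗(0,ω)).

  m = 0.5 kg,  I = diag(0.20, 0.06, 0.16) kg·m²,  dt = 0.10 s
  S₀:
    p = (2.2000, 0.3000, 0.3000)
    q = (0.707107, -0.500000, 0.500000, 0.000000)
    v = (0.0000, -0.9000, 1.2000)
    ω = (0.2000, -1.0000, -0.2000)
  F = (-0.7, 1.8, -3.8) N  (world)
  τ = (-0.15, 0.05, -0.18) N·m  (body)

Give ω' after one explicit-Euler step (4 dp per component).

ω' = (0.1150, -0.9140, -0.3300)

precession coupling ω×(Iω) = (0.0200, -0.0016, 0.0280)
(τ − ω×Iω)/I = (-0.8500, 0.8600, -1.3000)
new body rate ω' = (0.1150, -0.9140, -0.3300)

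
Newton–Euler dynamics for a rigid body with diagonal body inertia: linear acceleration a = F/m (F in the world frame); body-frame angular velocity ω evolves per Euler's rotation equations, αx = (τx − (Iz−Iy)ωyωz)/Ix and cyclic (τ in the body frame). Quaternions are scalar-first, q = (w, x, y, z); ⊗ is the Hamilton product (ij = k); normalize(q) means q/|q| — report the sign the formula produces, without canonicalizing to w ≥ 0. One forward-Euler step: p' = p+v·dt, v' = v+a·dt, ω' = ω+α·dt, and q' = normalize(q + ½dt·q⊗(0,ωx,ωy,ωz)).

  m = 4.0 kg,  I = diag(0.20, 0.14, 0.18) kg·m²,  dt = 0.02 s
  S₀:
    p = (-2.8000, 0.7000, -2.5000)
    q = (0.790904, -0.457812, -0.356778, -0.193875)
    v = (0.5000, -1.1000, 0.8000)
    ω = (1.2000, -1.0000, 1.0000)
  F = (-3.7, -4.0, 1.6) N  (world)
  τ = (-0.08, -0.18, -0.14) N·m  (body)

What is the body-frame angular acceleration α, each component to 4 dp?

α = (-0.2000, -1.4571, -1.1778)

ω×(Iω) gyroscopic = (-0.0400, 0.0240, 0.0720)
angular accel α = (-0.2000, -1.4571, -1.1778)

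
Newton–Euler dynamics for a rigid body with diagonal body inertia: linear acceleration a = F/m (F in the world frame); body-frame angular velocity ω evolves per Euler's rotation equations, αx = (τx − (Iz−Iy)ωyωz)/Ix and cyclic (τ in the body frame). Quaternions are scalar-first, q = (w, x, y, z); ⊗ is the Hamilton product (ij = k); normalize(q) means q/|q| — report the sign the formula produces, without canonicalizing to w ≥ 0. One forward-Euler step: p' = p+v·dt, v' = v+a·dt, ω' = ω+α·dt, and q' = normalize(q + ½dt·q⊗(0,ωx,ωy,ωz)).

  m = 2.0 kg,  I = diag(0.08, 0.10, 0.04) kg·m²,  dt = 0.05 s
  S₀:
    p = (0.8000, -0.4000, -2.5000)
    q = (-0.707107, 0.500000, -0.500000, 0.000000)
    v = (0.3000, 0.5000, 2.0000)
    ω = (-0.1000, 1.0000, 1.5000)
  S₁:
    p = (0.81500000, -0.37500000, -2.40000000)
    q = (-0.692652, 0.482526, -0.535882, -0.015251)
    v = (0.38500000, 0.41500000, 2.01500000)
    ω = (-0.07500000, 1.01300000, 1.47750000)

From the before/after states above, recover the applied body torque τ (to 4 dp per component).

τ = (-0.0500, 0.0200, -0.0200)

Δω = ω₁−ω₀ = (0.02500000, 0.01300000, -0.02250000)
gyro term ω₀×Iω₀ = (-0.0900, -0.0060, -0.0020)
τ = I·(Δω/dt) + ω₀×(Iω₀) = (-0.0500, 0.0200, -0.0200)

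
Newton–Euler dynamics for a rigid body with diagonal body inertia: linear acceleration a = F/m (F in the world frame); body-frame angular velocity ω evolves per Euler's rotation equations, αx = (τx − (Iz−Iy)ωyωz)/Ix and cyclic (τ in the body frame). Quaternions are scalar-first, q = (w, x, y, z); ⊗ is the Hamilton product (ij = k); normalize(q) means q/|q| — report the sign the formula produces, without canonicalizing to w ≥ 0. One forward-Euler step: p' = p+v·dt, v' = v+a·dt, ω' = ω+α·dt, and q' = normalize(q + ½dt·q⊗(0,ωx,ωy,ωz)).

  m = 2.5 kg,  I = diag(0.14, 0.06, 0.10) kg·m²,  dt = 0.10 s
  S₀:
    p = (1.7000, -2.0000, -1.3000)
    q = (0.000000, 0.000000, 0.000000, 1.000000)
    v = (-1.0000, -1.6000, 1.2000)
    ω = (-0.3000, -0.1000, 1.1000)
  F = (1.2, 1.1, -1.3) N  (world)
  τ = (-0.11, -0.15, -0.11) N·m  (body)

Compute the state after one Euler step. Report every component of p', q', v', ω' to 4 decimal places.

a = F/m = (0.4800, 0.4400, -0.5200)
p + v·dt = (1.6000, -2.1600, -1.1800)
v' = v + a·dt = (-0.9520, -1.5560, 1.1480)
angular accel α = (-0.7543, -2.2800, -1.0760)
new body rate ω' = (-0.3754, -0.3280, 0.9924)
2q̇ = q⊗(0,ω) = (-1.1000000, 0.1000000, -0.3000000, 0.0000000)
updated quaternion q' = (-0.0549, 0.0050, -0.0150, 0.9984)

p' = (1.6000, -2.1600, -1.1800)
q' = (-0.0549, 0.0050, -0.0150, 0.9984)
v' = (-0.9520, -1.5560, 1.1480)
ω' = (-0.3754, -0.3280, 0.9924)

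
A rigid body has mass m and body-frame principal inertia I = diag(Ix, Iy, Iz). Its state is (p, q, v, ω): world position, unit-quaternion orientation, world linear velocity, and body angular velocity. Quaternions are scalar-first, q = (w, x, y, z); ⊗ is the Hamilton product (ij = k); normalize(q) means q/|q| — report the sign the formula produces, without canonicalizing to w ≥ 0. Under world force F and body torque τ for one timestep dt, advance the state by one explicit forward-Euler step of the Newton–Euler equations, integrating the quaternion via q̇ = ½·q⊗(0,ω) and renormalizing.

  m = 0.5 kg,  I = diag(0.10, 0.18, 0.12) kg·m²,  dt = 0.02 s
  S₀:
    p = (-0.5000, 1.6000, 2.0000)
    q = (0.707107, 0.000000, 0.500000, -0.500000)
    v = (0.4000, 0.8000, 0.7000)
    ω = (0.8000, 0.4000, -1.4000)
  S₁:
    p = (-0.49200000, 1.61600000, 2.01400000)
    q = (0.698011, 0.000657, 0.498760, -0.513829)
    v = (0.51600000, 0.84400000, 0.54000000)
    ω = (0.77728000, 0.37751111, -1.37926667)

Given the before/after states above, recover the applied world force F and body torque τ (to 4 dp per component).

Δv = v₁−v₀ = (0.11600000, 0.04400000, -0.16000000)
m·(v₁−v₀)/dt = (2.9000, 1.1000, -4.0000)
rate change Δω = (-0.02272000, -0.02248889, 0.02073333)
gyro term ω₀×Iω₀ = (0.0336, 0.0224, 0.0256)
applied torque τ = (-0.0800, -0.1800, 0.1500)

F = (2.9000, 1.1000, -4.0000)
τ = (-0.0800, -0.1800, 0.1500)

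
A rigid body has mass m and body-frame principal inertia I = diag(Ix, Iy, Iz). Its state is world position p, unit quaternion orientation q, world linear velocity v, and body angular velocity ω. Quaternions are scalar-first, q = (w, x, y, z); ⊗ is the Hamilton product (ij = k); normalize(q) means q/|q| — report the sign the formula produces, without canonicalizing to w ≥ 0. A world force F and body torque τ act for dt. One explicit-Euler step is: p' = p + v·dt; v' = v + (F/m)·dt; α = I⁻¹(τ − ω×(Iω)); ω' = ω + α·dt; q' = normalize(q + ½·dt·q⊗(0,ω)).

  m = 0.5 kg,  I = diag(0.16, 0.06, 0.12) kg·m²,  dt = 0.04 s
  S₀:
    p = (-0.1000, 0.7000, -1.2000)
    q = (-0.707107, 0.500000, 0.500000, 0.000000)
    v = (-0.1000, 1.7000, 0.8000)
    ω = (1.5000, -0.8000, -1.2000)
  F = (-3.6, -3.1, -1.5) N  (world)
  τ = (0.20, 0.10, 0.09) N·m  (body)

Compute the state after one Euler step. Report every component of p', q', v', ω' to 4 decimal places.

ω×(Iω) gyroscopic = (0.0576, -0.0720, 0.1200)
α = I⁻¹(τ − ω×Iω) = (0.8900, 2.8667, -0.2500)
ω + α·dt = (1.5356, -0.6853, -1.2100)
2q̇ = q⊗(0,ω) = (-0.3500000, -1.6606605, 1.1656856, -0.3014716)
q + ½dt·q⊗(0,ω), renormalized = (-0.7135, 0.4664, 0.5229, -0.0060)
a = F/m = (-7.2000, -6.2000, -3.0000)
p + v·dt = (-0.1040, 0.7680, -1.1680)
new velocity v' = (-0.3880, 1.4520, 0.6800)

p' = (-0.1040, 0.7680, -1.1680)
q' = (-0.7135, 0.4664, 0.5229, -0.0060)
v' = (-0.3880, 1.4520, 0.6800)
ω' = (1.5356, -0.6853, -1.2100)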